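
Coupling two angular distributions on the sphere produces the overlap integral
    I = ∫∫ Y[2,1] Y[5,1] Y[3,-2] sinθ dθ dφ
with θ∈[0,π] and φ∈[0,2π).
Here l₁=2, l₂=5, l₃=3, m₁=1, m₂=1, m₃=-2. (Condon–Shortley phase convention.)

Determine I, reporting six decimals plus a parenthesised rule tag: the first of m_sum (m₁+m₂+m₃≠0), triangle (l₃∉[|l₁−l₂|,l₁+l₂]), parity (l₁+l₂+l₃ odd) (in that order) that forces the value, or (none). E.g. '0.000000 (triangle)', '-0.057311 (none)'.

Checks pass: Σm=0; 10 even; l₃=3∈[3,7].
(2·2+1)(2·5+1)(2·3+1) = 385
Δ: 4! 0! 6! / 11! → 1/2310
sum: t=2:+1/144 = 1/144
3j²(2 5 3; 0 0 0) = Δ·Π!·Σ² = 10/231  (sign -1)
sum: t=1:−1/720 = -1/720
3j²(2 5 3; 1 1 -2) = Δ·Π!·Σ² = 4/385  (sign +1)
combine: 4πI² = 385·10/231·4/385 = 40/231
take √, sign -1: I = -0.11738675
No selection rule forces the value: the integral is nonzero (none).

-0.117387 (none)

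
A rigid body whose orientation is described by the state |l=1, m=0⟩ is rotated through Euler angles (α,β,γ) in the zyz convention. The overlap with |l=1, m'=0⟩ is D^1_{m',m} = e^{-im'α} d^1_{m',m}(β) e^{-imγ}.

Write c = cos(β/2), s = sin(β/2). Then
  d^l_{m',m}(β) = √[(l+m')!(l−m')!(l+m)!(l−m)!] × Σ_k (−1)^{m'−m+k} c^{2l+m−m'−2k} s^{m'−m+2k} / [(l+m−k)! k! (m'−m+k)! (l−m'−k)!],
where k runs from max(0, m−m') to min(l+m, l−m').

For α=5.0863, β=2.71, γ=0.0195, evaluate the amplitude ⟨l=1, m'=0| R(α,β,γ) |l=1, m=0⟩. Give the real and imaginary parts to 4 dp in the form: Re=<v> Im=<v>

Split into d^1_{0,0}(β=2.7100) × two z-phases.
Half-angle: c=0.214125, s=0.976806. N=√(1·1·1·1)=1.000000
k∈{0,1} keeps every argument non-negative
  k=0: (−1)^0·1.0000/(1)·0.2141^2·0.9768^0 = +0.045850
  k=1: (−1)^1·1.0000/(1)·0.2141^0·0.9768^2 = -0.954150
d^1_{0,0}(2.7100) = +0.045850 -0.954150 = -0.908301
Phases: e^{-i·(0)·5.0863}=+1.000000+0.000000i, e^{-i·(0)·0.0195}=+1.000000+0.000000i ⇒ D=-0.908301+0.000000i

Re=-0.9083 Im=0.0000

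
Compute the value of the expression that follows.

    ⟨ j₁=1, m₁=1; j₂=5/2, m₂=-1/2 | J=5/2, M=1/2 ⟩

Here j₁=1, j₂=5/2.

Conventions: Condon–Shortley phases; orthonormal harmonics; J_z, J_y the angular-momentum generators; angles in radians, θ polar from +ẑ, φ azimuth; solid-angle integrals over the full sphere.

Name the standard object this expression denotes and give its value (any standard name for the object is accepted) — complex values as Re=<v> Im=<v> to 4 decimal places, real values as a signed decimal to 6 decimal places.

Clebsch–Gordan coefficient, +√(18/35) ≈ +0.717137

This is a Clebsch–Gordan (vector-coupling) coefficient.
√[6·1!1!4!/7! · 2!0!2!3!3!2!] = √(288/35)
  +(−1)^0/∏(0,1,0,2,1,2)! = 1/4  (running 1/4)
⟨..|..⟩ = √(288/35)·(1/4) = +0.717137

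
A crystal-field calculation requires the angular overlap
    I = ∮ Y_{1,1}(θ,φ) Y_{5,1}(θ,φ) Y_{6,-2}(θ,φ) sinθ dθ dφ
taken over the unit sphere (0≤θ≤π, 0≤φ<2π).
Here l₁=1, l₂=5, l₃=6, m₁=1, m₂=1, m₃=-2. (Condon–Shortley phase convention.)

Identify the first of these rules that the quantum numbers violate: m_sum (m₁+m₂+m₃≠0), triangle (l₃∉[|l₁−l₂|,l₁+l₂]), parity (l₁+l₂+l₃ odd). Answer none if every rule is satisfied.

none

Σmᵢ = 0  ✓
l₃∈[|l₁−l₂|,l₁+l₂]=[4,6], have l₃=6  ✓
Σlᵢ = 12 ⇒ even  ✓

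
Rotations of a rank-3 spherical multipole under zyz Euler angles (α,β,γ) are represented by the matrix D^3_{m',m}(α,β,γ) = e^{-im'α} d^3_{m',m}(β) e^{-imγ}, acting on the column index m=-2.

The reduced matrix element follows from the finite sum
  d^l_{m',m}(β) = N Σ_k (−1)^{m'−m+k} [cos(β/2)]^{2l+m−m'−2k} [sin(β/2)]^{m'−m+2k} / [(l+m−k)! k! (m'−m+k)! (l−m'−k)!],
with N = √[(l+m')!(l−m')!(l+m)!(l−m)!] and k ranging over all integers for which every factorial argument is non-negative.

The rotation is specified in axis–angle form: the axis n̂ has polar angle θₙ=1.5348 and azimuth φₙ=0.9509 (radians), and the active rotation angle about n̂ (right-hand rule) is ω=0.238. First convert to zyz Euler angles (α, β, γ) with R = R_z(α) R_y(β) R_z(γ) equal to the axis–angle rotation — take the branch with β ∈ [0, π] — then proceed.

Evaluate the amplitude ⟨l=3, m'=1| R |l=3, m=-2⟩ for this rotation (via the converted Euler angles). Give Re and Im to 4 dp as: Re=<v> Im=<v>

Axis–angle → zyz. n̂ = (sinθₙcosφₙ, sinθₙsinφₙ, cosθₙ) = (+0.580574, +0.813411, +0.035989), ω = 0.2380.
R = I cosω + sinω [n̂]ₓ + (1−cosω) n̂n̂ᵀ gives
  R = [+0.981313, +0.004827, +0.192358; +0.021797, +0.990462, -0.136051; -0.191180, +0.137701, +0.971848]
β = atan2(√(R₁₃²+R₂₃²), R₃₃) = 0.237845; α = atan2(R₂₃, R₁₃) mod 2π = 5.667592; γ = atan2(R₃₂, −R₃₁) mod 2π = 0.624199
Split into d^3_{1,-2}(β=0.2378) × two z-phases.
c=cos(0.237845/2)=0.992937, s=sin(0.237845/2)=0.118642; N=√[24·2·1·120]=75.894664
k: max(0,(-2)−(1))=0 … min(3+(-2),3−(1))=1
  k=0: (−1)^3·75.8947/(12)·0.9929^3·0.1186^3 = -0.010340
  k=1: (−1)^4·75.8947/(24)·0.9929^1·0.1186^5 = +0.000074
d^3_{1,-2}(0.2378) = -0.010340 +0.000074 = -0.010266
Attach z-rotation phases: D = e^{-i(1)(5.6676)}·(-0.010266)·e^{-i(-2)(0.6242)} = +0.002967-0.009828i

Re=0.0030 Im=-0.0098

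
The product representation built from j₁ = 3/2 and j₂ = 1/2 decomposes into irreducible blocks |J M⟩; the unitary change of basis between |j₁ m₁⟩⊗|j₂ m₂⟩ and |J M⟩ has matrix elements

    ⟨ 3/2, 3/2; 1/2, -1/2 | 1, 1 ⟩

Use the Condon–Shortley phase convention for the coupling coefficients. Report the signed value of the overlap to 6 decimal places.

+0.866025

j₁+j₂−J=1  J+j₁−j₂=2  J−j₁+j₂=0  j₁+j₂+J+1=4
(j₁±m₁, j₂±m₂, J±M) = (3,0,0,1,2,0)
P² = 3
sum k=0..0:
  [0] +1/2 = 1/2
S = 1/2
C² = P²·S² = 3/4 ; C = +0.866025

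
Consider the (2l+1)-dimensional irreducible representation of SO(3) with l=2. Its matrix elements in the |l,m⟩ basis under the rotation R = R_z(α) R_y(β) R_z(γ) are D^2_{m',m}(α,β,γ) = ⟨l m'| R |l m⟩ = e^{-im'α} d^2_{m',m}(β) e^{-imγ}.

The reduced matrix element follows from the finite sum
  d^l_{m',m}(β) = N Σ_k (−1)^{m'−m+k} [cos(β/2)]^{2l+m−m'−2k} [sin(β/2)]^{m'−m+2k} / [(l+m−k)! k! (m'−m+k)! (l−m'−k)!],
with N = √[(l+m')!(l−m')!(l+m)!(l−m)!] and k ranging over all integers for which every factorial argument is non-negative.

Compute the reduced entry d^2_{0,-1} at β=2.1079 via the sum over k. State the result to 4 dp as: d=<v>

d^2_{0,-1}(β=2.1079) via the finite sum:
Half-angle: c=0.494141, s=0.869382. N=√(2·2·1·6)=4.898979
k: max(0,(-1)−(0))=0 … min(2+(-1),2−(0))=1
  k=0: (−1)^1·4.8990/(2)·0.4941^3·0.8694^1 = -0.256944
  k=1: (−1)^2·4.8990/(2)·0.4941^1·0.8694^3 = +0.795350
d^2_{0,-1}(2.1079) = -0.256944 +0.795350 = +0.538406

d=0.5384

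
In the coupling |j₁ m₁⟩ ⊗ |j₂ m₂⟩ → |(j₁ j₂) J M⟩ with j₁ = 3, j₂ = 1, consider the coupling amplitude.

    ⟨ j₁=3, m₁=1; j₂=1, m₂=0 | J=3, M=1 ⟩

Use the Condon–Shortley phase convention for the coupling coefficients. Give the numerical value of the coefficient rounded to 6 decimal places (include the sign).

+0.288675  (= +√(1/12))

j₁+j₂−J=1  J+j₁−j₂=5  J−j₁+j₂=1  j₁+j₂+J+1=8
(j₁±m₁, j₂±m₂, J±M) = (4,2,1,1,4,2)
P² = 48
sum k=0..1:
  [0] +1/12 = 1/12
  [1] −1/24 = -1/24
S = 1/24
C² = P²·S² = 1/12 ; C = +0.288675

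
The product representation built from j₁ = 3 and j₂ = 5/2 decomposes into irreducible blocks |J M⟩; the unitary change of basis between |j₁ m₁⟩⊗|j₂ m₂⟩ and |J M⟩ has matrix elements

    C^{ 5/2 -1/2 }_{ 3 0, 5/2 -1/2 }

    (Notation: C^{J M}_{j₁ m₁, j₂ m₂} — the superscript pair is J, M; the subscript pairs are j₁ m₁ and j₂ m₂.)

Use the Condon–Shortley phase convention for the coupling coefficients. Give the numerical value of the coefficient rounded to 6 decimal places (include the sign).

−√(8/105) ≈ -0.276026

triangle: 3!×3!×2!/9! = 72/362880
(j±m)!: 3!×3!×2!×3!×2!×3! = 5184
prefactor² = (2J+1)×Δ×N² = 216/35
  k=0: +1/(0!×3!×3!×2!×0!×0!) = 1/72
  k=1: −1/(1!×2!×2!×1!×1!×1!) = -1/4
  k=2: +1/(2!×1!×1!×0!×2!×2!) = 1/8
Σ = -1/9  ⇒  CG² = 216/35×(-1/9)² = 8/105
CG = −√(8/105) = -0.276026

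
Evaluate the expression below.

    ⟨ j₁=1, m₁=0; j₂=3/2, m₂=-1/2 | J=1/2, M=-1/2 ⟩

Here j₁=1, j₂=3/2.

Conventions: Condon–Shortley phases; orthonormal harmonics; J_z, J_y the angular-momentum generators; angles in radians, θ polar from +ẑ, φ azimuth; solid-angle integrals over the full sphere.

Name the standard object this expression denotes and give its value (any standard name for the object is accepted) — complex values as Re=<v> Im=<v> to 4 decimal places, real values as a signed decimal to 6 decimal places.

Clebsch–Gordan coefficient, −√(1/3) ≈ -0.577350

This is a Clebsch–Gordan (vector-coupling) coefficient.
triangle: 2!·0!·1!/4! = 2/24
(j±m)!: 1!·1!·1!·2!·0!·1! = 2
prefactor² = (2J+1)·Δ·N² = 1/3
  k=1: −1/(1!·1!·0!·0!·0!·1!) = -1
Σ = -1  ⇒  CG² = 1/3·(-1)² = 1/3
CG = −√(1/3) = -0.577350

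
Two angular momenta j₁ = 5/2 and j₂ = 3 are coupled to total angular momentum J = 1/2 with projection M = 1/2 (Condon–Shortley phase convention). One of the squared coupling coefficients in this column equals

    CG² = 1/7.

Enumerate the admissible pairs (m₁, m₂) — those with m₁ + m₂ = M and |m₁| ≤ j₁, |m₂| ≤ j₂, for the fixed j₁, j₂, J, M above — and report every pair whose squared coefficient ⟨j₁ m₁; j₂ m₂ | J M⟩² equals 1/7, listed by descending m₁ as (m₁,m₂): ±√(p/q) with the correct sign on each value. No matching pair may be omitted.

(1/2,0): +√(1/7)

Admissible pairs with m₁+m₂ = M = 1/2: (-5/2,3), (-3/2,2), (-1/2,1), (1/2,0), (3/2,-1), (5/2,-2)
  (m₁,m₂)=(5/2,-2): CG² = 1/21, CG = +√(1/21)
  (m₁,m₂)=(3/2,-1): CG² = 2/21, CG = −√(2/21)
  (m₁,m₂)=(1/2,0): CG² = 1/7, CG = +√(1/7)   ← matches the target
  (m₁,m₂)=(-1/2,1): CG² = 4/21, CG = −√(4/21)
  (m₁,m₂)=(-3/2,2): CG² = 5/21, CG = +√(5/21)
  (m₁,m₂)=(-5/2,3): CG² = 2/7, CG = −√(2/7)
Pairs with CG² = 1/7: (1/2,0): +√(1/7)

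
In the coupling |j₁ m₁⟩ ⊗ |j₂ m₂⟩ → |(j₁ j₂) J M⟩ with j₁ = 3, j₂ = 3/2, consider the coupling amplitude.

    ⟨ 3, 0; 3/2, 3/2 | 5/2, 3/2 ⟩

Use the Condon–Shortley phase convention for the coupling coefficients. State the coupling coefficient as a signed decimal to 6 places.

+√(9/35) ≈ +0.507093

triangle: 2!*4!*1!/8! = 48/40320
(j±m)!: 3!*3!*3!*0!*4!*1! = 5184
prefactor² = (2J+1)*Δ*N² = 1296/35
  k=2: +1/(2!*0!*1!*1!*3!*0!) = 1/12
Σ = 1/12  ⇒  CG² = 1296/35*(1/12)² = 9/35
CG = +√(9/35) = +0.507093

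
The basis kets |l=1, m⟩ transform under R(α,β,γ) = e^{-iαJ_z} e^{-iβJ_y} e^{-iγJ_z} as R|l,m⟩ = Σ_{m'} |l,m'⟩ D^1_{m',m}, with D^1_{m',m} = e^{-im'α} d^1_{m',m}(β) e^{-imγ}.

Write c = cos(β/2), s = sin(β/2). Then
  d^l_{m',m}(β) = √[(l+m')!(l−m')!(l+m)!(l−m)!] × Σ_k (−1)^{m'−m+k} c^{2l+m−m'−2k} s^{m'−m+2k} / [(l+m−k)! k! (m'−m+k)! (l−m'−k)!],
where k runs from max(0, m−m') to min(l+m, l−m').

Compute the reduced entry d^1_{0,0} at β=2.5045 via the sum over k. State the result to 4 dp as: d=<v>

d^1_{0,0}(β=2.5045) via the finite sum:
With c≡cos(β/2)=0.313186 and s≡sin(β/2)=0.949692, N=[1·1·1·1]^{1/2}=1.000000
The bounds max(0,m−m')=0 and min(l+m,l−m')=1 give 2 terms
  k=0: (−1)^0·1.0000/(1)·0.3132^2·0.9497^0 = +0.098086
  k=1: (−1)^1·1.0000/(1)·0.3132^0·0.9497^2 = -0.901914
d^1_{0,0}(2.5045) = +0.098086 -0.901914 = -0.803829

d=-0.8038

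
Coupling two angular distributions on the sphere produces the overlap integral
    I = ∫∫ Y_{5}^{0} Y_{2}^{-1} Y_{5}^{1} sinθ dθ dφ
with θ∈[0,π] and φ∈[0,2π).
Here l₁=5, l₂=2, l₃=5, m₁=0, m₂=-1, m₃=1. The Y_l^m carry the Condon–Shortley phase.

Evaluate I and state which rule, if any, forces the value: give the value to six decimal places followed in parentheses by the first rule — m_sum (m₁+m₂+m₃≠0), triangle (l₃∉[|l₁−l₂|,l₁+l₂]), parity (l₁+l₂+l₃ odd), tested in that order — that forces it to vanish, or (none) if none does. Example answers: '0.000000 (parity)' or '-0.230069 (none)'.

-0.036166 (none)

m-sum 0 ✓  L=12 even ✓  3≤5≤7 ✓
Π(2lᵢ+1) = 11×5×11 = 605
triangle coeff Δ(5,2,5) = 1/38610
Σ_t [0,2]: t=0:+1/2880 t=1:−1/576 t=2:+1/2880 = -1/960
(3j)²=10/429 [(5 2 5; 0 0 0)], sign=+1
Σ_t [0,1]: t=0:+1/1440 t=1:−1/1152 = -1/5760
(3j)²=1/858 [(5 2 5; 0 -1 1)], sign=-1
⇒ 4πI² = 25/1521
I = (-1)√(25/1521/(4π)) = -0.03616600
No selection rule forces the value: the integral is nonzero (none).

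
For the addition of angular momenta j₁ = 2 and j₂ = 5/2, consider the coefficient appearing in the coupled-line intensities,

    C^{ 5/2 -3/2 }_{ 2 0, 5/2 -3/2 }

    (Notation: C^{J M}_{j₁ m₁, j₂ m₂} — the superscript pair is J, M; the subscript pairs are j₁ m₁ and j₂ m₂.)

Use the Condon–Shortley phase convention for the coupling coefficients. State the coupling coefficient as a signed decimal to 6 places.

−√(1/70) ≈ -0.119523

√[6·2!2!3!/8! · 2!2!1!4!1!4!] = √(288/35)
  +(−1)^0/∏(0,2,2,1,0,2)! = 1/8  (running 1/8)
  +(−1)^1/∏(1,1,1,0,1,3)! = -1/6  (running -1/24)
⟨..|..⟩ = √(288/35)·(-1/24) = -0.119523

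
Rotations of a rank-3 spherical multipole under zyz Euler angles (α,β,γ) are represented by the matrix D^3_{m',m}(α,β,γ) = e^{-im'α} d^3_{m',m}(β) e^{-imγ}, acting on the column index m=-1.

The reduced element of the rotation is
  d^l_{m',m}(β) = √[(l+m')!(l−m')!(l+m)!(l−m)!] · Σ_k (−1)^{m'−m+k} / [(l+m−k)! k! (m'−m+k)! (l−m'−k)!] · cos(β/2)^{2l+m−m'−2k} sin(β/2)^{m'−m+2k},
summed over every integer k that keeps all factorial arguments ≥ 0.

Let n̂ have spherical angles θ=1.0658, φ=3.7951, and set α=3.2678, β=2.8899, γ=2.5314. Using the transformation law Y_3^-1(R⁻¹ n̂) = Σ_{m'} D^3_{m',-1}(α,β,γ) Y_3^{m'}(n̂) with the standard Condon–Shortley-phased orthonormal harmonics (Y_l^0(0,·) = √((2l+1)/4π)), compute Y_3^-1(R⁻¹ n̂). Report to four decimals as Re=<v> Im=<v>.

Re=-0.1868 Im=0.0251

Need the full column D^3_{m',-1} for m'=−3..3 at α=3.2678, β=2.8899, γ=2.5314.
cos(β/2)=0.125514, sin(β/2)=0.992092
d^3_{-3,-1}: single k=2 term ⇒ +0.000946;  D = +0.000921-0.000217i
d^3_{-2,-1}: k∈[1..2] ⇒ +0.000098 -0.012211 = -0.012114;  D = +0.011347-0.004242i
d^3_{-1,-1}: k∈[0..2] ⇒ +0.000004 -0.001954 +0.091568 = +0.089618;  D = +0.079325-0.041700i
d^3_{0,-1}: k∈[0..2] ⇒ -0.000107 +0.020065 -0.417872 = -0.397914;  D = +0.326105-0.228015i
d^3_{1,-1}: k∈[0..2] ⇒ +0.001466 -0.122091 +0.953479 = +0.832853;  D = +0.617054-0.559365i
d^3_{2,-1}: k∈[0..1] ⇒ -0.012211 +0.381463 = +0.369252;  D = -0.240183+0.280462i
d^3_{3,-1}: single k=0 term ⇒ +0.059107;  D = +0.032490-0.049377i
Y_3^{m'}(θ=1.0658,φ=3.7951) and Σ D·Y over m':
  (+0.0009-0.0002i)·(+0.1063+0.2587i)  (+0.0113-0.0042i)·(+0.0987-0.3656i)  (+0.0793-0.0417i)·(-0.0383+0.0293i)  (+0.3261-0.2280i)·(-0.3303+0.0000i)  (+0.6171-0.5594i)·(+0.0383+0.0293i)  (-0.2402+0.2805i)·(+0.0987+0.3656i)  (+0.0325-0.0494i)·(-0.1063+0.2587i)
Y_3^-1(R⁻¹ n̂) = -0.186761+0.025098i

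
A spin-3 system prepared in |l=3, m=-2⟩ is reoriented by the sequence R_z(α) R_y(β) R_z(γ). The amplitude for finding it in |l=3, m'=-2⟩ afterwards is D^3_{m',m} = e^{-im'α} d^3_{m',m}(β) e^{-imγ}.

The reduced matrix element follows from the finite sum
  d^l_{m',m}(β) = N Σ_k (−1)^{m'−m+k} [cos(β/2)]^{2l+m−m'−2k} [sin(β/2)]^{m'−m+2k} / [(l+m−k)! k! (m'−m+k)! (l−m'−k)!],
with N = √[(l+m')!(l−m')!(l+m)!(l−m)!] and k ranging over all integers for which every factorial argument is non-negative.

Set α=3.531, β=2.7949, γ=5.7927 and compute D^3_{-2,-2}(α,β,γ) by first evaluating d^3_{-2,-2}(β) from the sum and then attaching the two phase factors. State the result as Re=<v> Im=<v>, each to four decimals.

Re=-0.0042 Im=0.0009

First d^3_{-2,-2}(β=2.7949), then the phase factors e^{-i(-2)α} and e^{-i(-2)γ}:
With c≡cos(β/2)=0.172479 and s≡sin(β/2)=0.985013, N=[1·120·1·120]^{1/2}=120.000000
The bounds max(0,m−m')=0 and min(l+m,l−m')=1 give 2 terms
  k=0: (−1)^0·120.0000/(120)·0.1725^6·0.9850^0 = +0.000026
  k=1: (−1)^1·120.0000/(24)·0.1725^4·0.9850^2 = -0.004293
d^3_{-2,-2}(2.7949) = +0.000026 -0.004293 = -0.004267
D = (+0.711747+0.702436i)·(-0.004267)·(+0.556216-0.831038i) = -0.004180+0.000857i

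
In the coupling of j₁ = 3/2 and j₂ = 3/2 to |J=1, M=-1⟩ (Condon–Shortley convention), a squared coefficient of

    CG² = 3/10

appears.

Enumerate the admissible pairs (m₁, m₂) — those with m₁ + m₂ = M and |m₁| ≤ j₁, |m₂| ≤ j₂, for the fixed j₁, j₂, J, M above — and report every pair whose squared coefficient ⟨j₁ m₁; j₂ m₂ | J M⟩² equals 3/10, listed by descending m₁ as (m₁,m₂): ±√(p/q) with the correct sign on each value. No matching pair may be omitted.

Admissible pairs with m₁+m₂ = M = -1: (-3/2,1/2), (-1/2,-1/2), (1/2,-3/2)
  (m₁,m₂)=(1/2,-3/2): CG² = 3/10, CG = +√(3/10)   ← matches the target
  (m₁,m₂)=(-1/2,-1/2): CG² = 2/5, CG = −√(2/5)
  (m₁,m₂)=(-3/2,1/2): CG² = 3/10, CG = +√(3/10)   ← matches the target
Pairs with CG² = 3/10: (1/2,-3/2): +√(3/10); (-3/2,1/2): +√(3/10)

(1/2,-3/2): +√(3/10); (-3/2,1/2): +√(3/10)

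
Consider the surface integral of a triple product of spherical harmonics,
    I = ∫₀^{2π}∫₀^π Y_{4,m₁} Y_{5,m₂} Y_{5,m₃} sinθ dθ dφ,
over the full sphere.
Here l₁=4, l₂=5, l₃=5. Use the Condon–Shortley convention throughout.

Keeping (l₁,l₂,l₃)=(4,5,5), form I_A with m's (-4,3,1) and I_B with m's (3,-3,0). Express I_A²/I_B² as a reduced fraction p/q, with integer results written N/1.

5/3

Same 4,5,5: normalisation and zero-m 3j drop out of the ratio.
A: Δ: 4! 4! 6! / 15! → 1/3153150; sum: t=4:+1/27648 = 1/27648; 3j²(4 5 5; -4 3 1) = Δ·Π!·Σ² = 10/429  (sign +1)
B: Δ: 4! 4! 6! / 15! → 1/3153150; sum: t=0:+1/6912 t=1:−1/17280 = 1/11520; 3j²(4 5 5; 3 -3 0) = Δ·Π!·Σ² = 2/143  (sign -1)
I_A²/I_B² = (10/429)/(2/143) = 5/3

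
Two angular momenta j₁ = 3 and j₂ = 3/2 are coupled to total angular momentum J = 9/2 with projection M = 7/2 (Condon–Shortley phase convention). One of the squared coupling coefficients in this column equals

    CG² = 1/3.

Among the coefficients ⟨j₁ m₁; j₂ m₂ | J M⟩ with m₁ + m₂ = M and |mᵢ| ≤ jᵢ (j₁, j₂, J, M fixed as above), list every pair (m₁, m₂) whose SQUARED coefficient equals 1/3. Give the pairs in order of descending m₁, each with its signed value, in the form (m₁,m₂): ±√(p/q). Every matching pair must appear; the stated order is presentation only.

(3,1/2): +√(1/3)

Admissible pairs with m₁+m₂ = M = 7/2: (2,3/2), (3,1/2)
  (m₁,m₂)=(3,1/2): CG² = 1/3, CG = +√(1/3)   ← matches the target
  (m₁,m₂)=(2,3/2): CG² = 2/3, CG = +√(2/3)
Pairs with CG² = 1/3: (3,1/2): +√(1/3)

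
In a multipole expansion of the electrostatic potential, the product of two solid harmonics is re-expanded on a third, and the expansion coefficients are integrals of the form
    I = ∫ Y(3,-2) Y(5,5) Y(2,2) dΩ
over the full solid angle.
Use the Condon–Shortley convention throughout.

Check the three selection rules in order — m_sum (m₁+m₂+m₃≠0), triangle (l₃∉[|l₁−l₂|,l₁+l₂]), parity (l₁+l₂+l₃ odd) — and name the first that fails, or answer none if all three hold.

m_sum

azimuthal sum: -2 + 5 + 2 = 5  ✗
2 ≤ 2 ≤ 8 (triangle on l)
L = 3 + 5 + 2 = 10 (even)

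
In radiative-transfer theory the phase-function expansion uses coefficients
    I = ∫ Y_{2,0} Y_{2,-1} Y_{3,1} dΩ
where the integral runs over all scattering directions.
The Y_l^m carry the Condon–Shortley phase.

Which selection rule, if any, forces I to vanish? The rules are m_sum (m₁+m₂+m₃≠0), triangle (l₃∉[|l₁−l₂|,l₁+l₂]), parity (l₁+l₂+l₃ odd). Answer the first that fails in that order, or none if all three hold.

parity

azimuthal sum: 0 − 1 + 1 = 0  ✓
0 ≤ 3 ≤ 4 (triangle on l)  ✓
L = 2 + 2 + 3 = 7 (odd)  ✗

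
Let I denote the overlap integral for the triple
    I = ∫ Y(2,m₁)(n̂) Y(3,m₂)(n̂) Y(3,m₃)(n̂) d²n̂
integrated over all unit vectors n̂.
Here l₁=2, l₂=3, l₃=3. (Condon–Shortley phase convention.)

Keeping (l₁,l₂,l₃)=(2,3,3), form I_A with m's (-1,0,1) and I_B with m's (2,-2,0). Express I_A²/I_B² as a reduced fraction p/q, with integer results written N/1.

1/10

Same 2,3,3: normalisation and zero-m 3j drop out of the ratio.
A: Δ: 2! 2! 4! / 9! → 1/3780; sum: t=1:−1/8 t=2:+1/12 = -1/24; 3j²(2 3 3; -1 0 1) = Δ·Π!·Σ² = 1/210  (sign -1)
B: Δ: 2! 2! 4! / 9! → 1/3780; sum: t=0:+1/24 = 1/24; 3j²(2 3 3; 2 -2 0) = Δ·Π!·Σ² = 1/21  (sign -1)
I_A²/I_B² = (1/210)/(1/21) = 1/10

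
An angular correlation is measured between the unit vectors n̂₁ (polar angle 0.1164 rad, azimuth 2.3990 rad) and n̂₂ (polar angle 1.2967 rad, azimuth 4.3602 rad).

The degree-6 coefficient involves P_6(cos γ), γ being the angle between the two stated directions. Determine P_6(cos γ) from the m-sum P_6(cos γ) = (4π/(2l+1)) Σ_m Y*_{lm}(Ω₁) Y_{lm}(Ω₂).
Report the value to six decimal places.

Term-by-term m-sum for l=6 (normalisation 4π/13 = 0.966644):
  [-6]  conj(Y_{6,-6})(Ω₁) = -0.000000+0.000001i ; Y_{6,-6}(Ω₂) = +0.198452-0.329320i ; Δ = +0.000000+0.000000i
  [-5]  conj(Y_{6,-5})(Ω₁) = +0.000030-0.000019i ; Y_{6,-5}(Ω₂) = -0.367751-0.070782i ; Δ = -0.000012+0.000005i
  [-4]  conj(Y_{6,-4})(Ω₁) = -0.000630-0.000109i ; Y_{6,-4}(Ω₂) = -0.009594-0.058688i ; Δ = -0.000000+0.000038i
  [-3]  conj(Y_{6,-3})(Ω₁) = +0.004860+0.006301i ; Y_{6,-3}(Ω₂) = -0.300491+0.169755i ; Δ = -0.002530-0.001068i
  [-2]  conj(Y_{6,-2})(Ω₁) = +0.005769-0.067222i ; Y_{6,-2}(Ω₂) = +0.032579+0.027686i ; Δ = +0.002049-0.002030i
  [-1]  conj(Y_{6,-1})(Ω₁) = -0.263293+0.241665i ; Y_{6,-1}(Ω₂) = -0.110320+0.300181i ; Δ = -0.043497-0.105696i
  [+0]  conj(Y_{6,0})(Ω₁) = +0.877397-0.000000i ; Y_{6,0}(Ω₂) = +0.069474+0.000000i ; Δ = +0.060957+0.000000i
  [+1]  conj(Y_{6,1})(Ω₁) = +0.263293+0.241665i ; Y_{6,1}(Ω₂) = +0.110320+0.300181i ; Δ = -0.043497+0.105696i
  [+2]  conj(Y_{6,2})(Ω₁) = +0.005769+0.067222i ; Y_{6,2}(Ω₂) = +0.032579-0.027686i ; Δ = +0.002049+0.002030i
  [+3]  conj(Y_{6,3})(Ω₁) = -0.004860+0.006301i ; Y_{6,3}(Ω₂) = +0.300491+0.169755i ; Δ = -0.002530+0.001068i
  [+4]  conj(Y_{6,4})(Ω₁) = -0.000630+0.000109i ; Y_{6,4}(Ω₂) = -0.009594+0.058688i ; Δ = -0.000000-0.000038i
  [+5]  conj(Y_{6,5})(Ω₁) = -0.000030-0.000019i ; Y_{6,5}(Ω₂) = +0.367751-0.070782i ; Δ = -0.000012-0.000005i
  [+6]  conj(Y_{6,6})(Ω₁) = -0.000000-0.000001i ; Y_{6,6}(Ω₂) = +0.198452+0.329320i ; Δ = +0.000000-0.000000i
Total Σ_m = -0.027023-0.000000i. Multiply by 0.966644: -0.026122-0.000000i. P_6(cos γ) = -0.026122

-0.026122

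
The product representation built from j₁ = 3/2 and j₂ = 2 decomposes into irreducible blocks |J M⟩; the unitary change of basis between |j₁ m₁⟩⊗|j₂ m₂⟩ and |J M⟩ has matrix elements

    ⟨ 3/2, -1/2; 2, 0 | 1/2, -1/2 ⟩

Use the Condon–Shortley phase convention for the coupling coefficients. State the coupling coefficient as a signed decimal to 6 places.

+0.447214

j₁+j₂−J=3  J+j₁−j₂=0  J−j₁+j₂=1  j₁+j₂+J+1=5
(j₁±m₁, j₂±m₂, J±M) = (1,2,2,2,0,1)
P² = 4/5
sum k=2..2:
  [2] +1/2 = 1/2
S = 1/2
C² = P²·S² = 1/5 ; C = +0.447214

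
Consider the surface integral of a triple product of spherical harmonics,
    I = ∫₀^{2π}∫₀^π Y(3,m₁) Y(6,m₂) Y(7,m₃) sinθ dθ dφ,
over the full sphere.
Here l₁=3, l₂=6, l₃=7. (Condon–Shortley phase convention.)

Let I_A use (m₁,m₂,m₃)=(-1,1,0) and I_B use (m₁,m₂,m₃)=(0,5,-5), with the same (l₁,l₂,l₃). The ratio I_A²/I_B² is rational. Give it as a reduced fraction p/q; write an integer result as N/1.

4/2541

l's match ⇒ only the (l;m) 3-j factors differ between A and B.
A: triangle coeff Δ(3,6,7) = 1/2042040; Σ_t [0,2]: t=0:+1/1451520 t=1:−1/103680 t=2:+1/115200 = -1/3628800; (3j)²=1/36465 [(3 6 7; -1 1 0)], sign=+1
B: triangle coeff Δ(3,6,7) = 1/2042040; Σ_t [1,2]: t=1:−1/14515200 t=2:+1/4354560 = 1/6220800; (3j)²=77/4420 [(3 6 7; 0 5 -5)], sign=+1
I_A²/I_B² = (1/36465)/(77/4420) = 4/2541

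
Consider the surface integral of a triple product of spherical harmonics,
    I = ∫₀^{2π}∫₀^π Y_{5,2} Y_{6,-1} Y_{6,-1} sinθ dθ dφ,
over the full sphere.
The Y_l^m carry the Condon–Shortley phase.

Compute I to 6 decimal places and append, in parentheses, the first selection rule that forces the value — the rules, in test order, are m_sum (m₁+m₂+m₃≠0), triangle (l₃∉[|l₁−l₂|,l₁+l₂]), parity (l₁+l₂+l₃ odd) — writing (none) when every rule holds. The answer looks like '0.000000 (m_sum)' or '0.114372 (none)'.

L=17 odd ⇒ parity kills the (l;000) factor ⇒ I = 0

0.000000 (parity)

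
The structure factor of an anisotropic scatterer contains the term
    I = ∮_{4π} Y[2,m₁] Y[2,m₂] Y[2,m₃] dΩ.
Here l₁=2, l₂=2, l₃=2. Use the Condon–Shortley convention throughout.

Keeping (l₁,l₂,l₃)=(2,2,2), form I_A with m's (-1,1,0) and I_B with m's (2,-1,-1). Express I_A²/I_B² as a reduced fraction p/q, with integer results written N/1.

1/6

Shared (l₁,l₂,l₃)=(2,2,2): N and (l;000)² cancel in I_A²/I_B².
A: Δ = 2!·2!·2!/7! = 1/630; Racah Σ t=1..2: t=1:−1/4 t=2:+1/2 = 1/4; ⇒ 3j(2 2 2; -1 1 0)² = 1/70, sgn +1
B: Δ = 2!·2!·2!/7! = 1/630; Racah Σ t=0..0: t=0:+1/4 = 1/4; ⇒ 3j(2 2 2; 2 -1 -1)² = 3/35, sgn -1
I_A²/I_B² = (1/70)/(3/35) = 1/6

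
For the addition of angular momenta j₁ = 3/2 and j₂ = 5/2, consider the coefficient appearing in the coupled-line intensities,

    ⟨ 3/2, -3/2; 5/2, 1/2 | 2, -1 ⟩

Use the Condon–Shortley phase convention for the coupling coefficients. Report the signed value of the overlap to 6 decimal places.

j₁+j₂−J=2  J+j₁−j₂=1  J−j₁+j₂=3  j₁+j₂+J+1=7
(j₁±m₁, j₂±m₂, J±M) = (0,3,3,2,1,3)
P² = 36/7
sum k=2..2:
  [2] +1/4 = 1/4
S = 1/4
C² = P²·S² = 9/28 ; C = +0.566947

+0.566947  (= +√(9/28))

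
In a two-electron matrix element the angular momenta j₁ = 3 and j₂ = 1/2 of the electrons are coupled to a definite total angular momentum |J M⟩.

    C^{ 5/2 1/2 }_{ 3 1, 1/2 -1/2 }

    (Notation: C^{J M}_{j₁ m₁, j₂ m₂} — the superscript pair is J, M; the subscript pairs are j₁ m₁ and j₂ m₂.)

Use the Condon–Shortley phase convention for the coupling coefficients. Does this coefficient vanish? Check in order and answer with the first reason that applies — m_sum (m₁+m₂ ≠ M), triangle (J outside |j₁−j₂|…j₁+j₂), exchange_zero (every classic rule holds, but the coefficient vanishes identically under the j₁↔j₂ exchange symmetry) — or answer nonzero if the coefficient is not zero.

m-sum: m₁+m₂ = 1+(-1/2) = 1/2, M = 1/2  ✓
triangle: |j₁−j₂| = 5/2 ≤ J = 5/2 ≤ j₁+j₂ = 7/2  ✓
exchange: j₁≠j₂ or m₁≠m₂ — the exchange symmetry imposes no constraint here
value check: CG = +√(4/7) = +0.755929 ≠ 0

nonzero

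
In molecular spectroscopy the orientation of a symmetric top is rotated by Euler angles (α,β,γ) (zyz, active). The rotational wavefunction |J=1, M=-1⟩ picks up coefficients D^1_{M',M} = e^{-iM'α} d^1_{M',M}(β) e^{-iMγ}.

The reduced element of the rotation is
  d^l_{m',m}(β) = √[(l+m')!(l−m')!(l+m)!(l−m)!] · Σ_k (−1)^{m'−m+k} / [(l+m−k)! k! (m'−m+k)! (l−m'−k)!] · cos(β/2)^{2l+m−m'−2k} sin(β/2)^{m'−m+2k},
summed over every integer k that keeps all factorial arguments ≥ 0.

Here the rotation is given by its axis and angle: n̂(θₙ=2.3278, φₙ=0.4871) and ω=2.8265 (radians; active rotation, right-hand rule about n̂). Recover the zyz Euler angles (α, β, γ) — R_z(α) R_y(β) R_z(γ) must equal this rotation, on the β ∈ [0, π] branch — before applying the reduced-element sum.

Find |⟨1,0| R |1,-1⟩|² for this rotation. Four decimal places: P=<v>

Axis–angle → zyz. n̂ = (sinθₙcosφₙ, sinθₙsinφₙ, cosθₙ) = (+0.642354, +0.340235, -0.686747), ω = 2.8265.
R = I cosω + sinω [n̂]ₓ + (1−cosω) n̂n̂ᵀ gives
  R = [-0.145843, +0.639169, -0.755111; +0.213517, -0.724947, -0.654876; -0.965992, -0.256739, -0.030745]
β = atan2(√(R₁₃²+R₂₃²), R₃₃) = 1.601546; α = atan2(R₂₃, R₁₃) mod 2π = 3.856021; γ = atan2(R₃₂, −R₃₁) mod 2π = 6.023413
Split into d^1_{0,-1}(β=1.6015) × two z-phases.
With c≡cos(β/2)=0.696152 and s≡sin(β/2)=0.717895, N=[1·1·1·2]^{1/2}=1.414214
The bounds max(0,m−m')=0 and min(l+m,l−m')=0 give 1 term
  k=0: (−1)^1·1.4142/(1)·0.6962^1·0.7179^1 = -0.706773
d^1_{0,-1}(1.6015) = -0.706773
|D^1_{0,-1}|² = |d^1_{0,-1}(β)|² = (-0.706773)² = 0.499527 (the z-rotation phases have unit modulus)

P=0.4995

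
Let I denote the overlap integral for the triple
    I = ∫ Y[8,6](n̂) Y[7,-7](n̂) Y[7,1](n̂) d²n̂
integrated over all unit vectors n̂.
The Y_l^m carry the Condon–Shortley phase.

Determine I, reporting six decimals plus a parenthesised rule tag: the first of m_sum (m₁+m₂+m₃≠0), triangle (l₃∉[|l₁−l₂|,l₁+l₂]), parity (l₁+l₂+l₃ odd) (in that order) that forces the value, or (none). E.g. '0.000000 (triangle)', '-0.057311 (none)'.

Rules hold: Σm=0, L=22 even, 1≤7≤15.
N = 17·15·15 = 3825
Δ = 8!·8!·6!/23! = 1/22086194130
Racah Σ t=1..7: t=1:−1/18289152000 t=2:+1/248832000 t=3:−1/24883200 t=4:+1/11943936 t=5:−1/24883200 t=6:+1/248832000 t=7:−1/18289152000 = 11/975421440
⇒ 3j(8 7 7; 0 0 0)² = 1750/289731, sgn -1
Racah Σ t=0..0: t=0:+1/41803776000 = 1/41803776000
⇒ 3j(8 7 7; 6 -7 1)² = 1274/111435, sgn +1
4πI² = N·(3j₀)²·(3jₘ)² = 857500/3246473
I = -1·√(0.264133/4π) = -0.14497938
No selection rule forces the value: the integral is nonzero (none).

-0.144979 (none)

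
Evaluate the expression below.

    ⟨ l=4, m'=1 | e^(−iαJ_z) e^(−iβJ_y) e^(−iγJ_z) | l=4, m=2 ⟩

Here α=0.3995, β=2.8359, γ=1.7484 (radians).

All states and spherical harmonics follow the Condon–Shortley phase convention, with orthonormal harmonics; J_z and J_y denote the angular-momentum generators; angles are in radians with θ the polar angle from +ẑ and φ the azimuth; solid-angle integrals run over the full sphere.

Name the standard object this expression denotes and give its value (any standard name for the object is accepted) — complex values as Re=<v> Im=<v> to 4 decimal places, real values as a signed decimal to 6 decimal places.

This is a Wigner D-matrix element — the rotation-matrix element ⟨l m'| R(α,β,γ) |l m⟩ in the angular-momentum basis.
Split into d^4_{1,2}(β=2.8359) × two z-phases.
With c≡cos(β/2)=0.152252 and s≡sin(β/2)=0.988342, N=[120·6·720·2]^{1/2}=1018.233765
Admissible k: 1..3 (factorial args all ≥0)
  k=1: (−1)^0·1018.2338/(240)·0.1523^7·0.9883^1 = +0.000008
  k=2: (−1)^1·1018.2338/(48)·0.1523^5·0.9883^3 = -0.001675
  k=3: (−1)^2·1018.2338/(72)·0.1523^3·0.9883^5 = +0.047069
d^4_{1,2}(2.8359) = +0.000008 -0.001675 +0.047069 = +0.045402
D = (+0.921256-0.388958i)·(+0.045402)·(-0.937574+0.347785i) = -0.033074+0.031104i

Wigner D-matrix element, Re=-0.0331 Im=0.0311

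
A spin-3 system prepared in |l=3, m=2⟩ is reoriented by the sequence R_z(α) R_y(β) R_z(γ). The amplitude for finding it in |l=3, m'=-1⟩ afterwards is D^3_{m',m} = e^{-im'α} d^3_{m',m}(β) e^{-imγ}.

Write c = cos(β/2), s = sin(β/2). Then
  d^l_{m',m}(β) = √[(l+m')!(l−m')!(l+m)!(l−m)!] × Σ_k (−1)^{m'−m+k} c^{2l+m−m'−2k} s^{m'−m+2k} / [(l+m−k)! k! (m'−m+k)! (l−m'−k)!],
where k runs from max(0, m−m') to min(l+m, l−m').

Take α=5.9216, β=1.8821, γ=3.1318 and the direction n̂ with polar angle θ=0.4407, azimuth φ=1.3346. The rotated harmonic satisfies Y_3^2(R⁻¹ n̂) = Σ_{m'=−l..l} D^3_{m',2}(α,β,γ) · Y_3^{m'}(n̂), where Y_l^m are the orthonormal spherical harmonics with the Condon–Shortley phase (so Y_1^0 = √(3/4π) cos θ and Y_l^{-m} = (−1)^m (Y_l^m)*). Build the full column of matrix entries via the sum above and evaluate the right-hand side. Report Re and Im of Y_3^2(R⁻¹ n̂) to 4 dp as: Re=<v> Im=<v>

Re=-0.1837 Im=0.2360

Need the full column D^3_{m',2} for m'=−3..3 at α=5.9216, β=1.8821, γ=3.1318.
cos(β/2)=0.588940, sin(β/2)=0.808177
d^3_{-3,2}: single k=5 term ⇒ +0.497369;  D = +0.240903-0.435134i
d^3_{-2,2}: k∈[4..5] ⇒ +0.739840 -0.278637 = +0.461203;  D = +0.351680-0.298378i
d^3_{-1,2}: k∈[3..4] ⇒ +0.681965 -0.642101 = +0.039864;  D = +0.037555-0.013369i
d^3_{0,2}: k∈[2..3] ⇒ +0.430385 -0.810454 = -0.380069;  D = -0.379996-0.007443i
d^3_{1,2}: k∈[1..2] ⇒ +0.181076 -0.681965 = -0.500889;  D = -0.464940-0.186334i
d^3_{2,2}: k∈[0..1] ⇒ +0.041728 -0.392886 = -0.351158;  D = -0.258666-0.237495i
d^3_{3,2}: single k=0 term ⇒ -0.140261;  D = -0.063079-0.125277i
Y_3^{m'}(θ=0.4407,φ=1.3346) and Σ D·Y over m':
  (+0.2409-0.4351i)·(-0.0211+0.0246i)  (+0.3517-0.2984i)·(-0.1498-0.0765i)  (+0.0376-0.0134i)·(+0.0997-0.4142i)  (-0.3800-0.0074i)·(+0.3680+0.0000i)  (-0.4649-0.1863i)·(-0.0997-0.4142i)  (-0.2587-0.2375i)·(-0.1498+0.0765i)  (-0.0631-0.1253i)·(+0.0211+0.0246i)
Y_3^2(R⁻¹ n̂) = -0.183660+0.235972i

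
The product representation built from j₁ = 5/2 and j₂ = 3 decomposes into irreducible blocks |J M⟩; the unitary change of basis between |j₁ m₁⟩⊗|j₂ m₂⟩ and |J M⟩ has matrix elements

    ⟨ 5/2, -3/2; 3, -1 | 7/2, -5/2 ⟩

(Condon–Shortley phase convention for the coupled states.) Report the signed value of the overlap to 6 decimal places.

j₁+j₂−J=2  J+j₁−j₂=3  J−j₁+j₂=4  j₁+j₂+J+1=10
(j₁±m₁, j₂±m₂, J±M) = (1,4,2,4,1,6)
P² = 18432/35
sum k=1..2:
  [1] −1/36 = -1/36
  [2] +1/96 = 1/96
S = -5/288
C² = P²·S² = 10/63 ; C = -0.398410

-0.398410  (= −√(10/63))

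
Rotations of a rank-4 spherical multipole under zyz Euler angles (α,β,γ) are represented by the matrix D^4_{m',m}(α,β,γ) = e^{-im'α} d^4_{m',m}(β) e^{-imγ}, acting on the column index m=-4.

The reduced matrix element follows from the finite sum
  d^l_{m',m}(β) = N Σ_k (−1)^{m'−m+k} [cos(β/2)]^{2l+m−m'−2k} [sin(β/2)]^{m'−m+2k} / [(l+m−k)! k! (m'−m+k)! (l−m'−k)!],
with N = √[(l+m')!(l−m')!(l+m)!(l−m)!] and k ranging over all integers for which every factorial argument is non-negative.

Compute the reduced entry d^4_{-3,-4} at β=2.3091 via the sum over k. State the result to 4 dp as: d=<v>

d=-0.0046

d^4_{-3,-4}(β=2.3091) via the finite sum:
With c≡cos(β/2)=0.404330 and s≡sin(β/2)=0.914613, N=[1·5040·1·40320]^{1/2}=14255.272709
Admissible k: 0..0 (factorial args all ≥0)
  k=0: (−1)^1·14255.2727/(5040)·0.4043^7·0.9146^1 = -0.004570
d^4_{-3,-4}(2.3091) = -0.004570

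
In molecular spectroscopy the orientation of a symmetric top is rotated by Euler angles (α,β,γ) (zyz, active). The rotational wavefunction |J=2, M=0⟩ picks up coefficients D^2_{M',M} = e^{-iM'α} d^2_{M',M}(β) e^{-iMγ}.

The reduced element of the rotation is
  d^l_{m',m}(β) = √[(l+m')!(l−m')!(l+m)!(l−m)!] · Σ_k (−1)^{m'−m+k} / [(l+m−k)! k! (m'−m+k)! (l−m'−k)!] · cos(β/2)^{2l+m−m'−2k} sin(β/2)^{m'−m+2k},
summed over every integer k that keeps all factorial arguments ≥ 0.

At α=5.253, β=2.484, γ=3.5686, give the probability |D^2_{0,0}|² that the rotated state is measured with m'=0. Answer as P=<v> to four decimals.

D^2_{0,0}(5.2530,2.4840,3.5686) = e^{-i·0·5.2530}·d^2_{0,0}(2.4840)·e^{-i·0·3.5686}. Compute d first:
c=cos(2.484000/2)=0.322904, s=sin(2.484000/2)=0.946432; N=√[2·2·2·2]=4.000000
k∈{0,1,2} keeps every argument non-negative
  k=0: (−1)^0·4.0000/(4)·0.3229^4·0.9464^0 = +0.010872
  k=1: (−1)^1·4.0000/(1)·0.3229^2·0.9464^2 = -0.373582
  k=2: (−1)^2·4.0000/(4)·0.3229^0·0.9464^4 = +0.802338
d^2_{0,0}(2.4840) = +0.010872 -0.373582 +0.802338 = +0.439627
|D^2_{0,0}|² = |d^2_{0,0}(β)|² = (+0.439627)² = 0.193272 (the z-rotation phases have unit modulus)

P=0.1933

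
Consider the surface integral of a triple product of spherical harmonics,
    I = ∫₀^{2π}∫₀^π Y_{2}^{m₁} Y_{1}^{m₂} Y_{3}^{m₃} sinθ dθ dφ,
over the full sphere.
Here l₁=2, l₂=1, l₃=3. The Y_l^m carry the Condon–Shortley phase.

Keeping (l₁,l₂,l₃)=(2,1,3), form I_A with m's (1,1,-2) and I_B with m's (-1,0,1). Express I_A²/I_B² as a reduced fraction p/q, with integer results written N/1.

5/4

Same 2,1,3: normalisation and zero-m 3j drop out of the ratio.
A: Δ: 0! 4! 2! / 7! → 1/105; sum: t=0:+1/12 = 1/12; 3j²(2 1 3; 1 1 -2) = Δ·Π!·Σ² = 2/21  (sign -1)
B: Δ: 0! 4! 2! / 7! → 1/105; sum: t=0:+1/6 = 1/6; 3j²(2 1 3; -1 0 1) = Δ·Π!·Σ² = 8/105  (sign +1)
I_A²/I_B² = (2/21)/(8/105) = 5/4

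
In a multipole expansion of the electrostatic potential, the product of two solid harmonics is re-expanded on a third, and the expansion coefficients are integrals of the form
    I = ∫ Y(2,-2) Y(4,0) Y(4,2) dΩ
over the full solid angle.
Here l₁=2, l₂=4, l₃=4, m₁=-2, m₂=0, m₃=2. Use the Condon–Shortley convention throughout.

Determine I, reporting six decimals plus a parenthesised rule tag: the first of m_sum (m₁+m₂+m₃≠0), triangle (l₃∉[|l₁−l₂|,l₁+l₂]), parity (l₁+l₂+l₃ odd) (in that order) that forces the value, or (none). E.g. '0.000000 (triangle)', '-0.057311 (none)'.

Rules hold: Σm=0, L=10 even, 2≤4≤6.
N = 5·9·9 = 405
Δ = 2!·2!·6!/11! = 1/13860
Racah Σ t=0..2: t=0:+1/192 t=1:−1/36 t=2:+1/192 = -5/288
⇒ 3j(2 4 4; 0 0 0)² = 20/693, sgn -1
Racah Σ t=2..2: t=2:+1/192 = 1/192
⇒ 3j(2 4 4; -2 0 2)² = 3/77, sgn +1
4πI² = N·(3j₀)²·(3jₘ)² = 2700/5929
I = -1·√(0.455389/4π) = -0.19036462
No selection rule forces the value: the integral is nonzero (none).

-0.190365 (none)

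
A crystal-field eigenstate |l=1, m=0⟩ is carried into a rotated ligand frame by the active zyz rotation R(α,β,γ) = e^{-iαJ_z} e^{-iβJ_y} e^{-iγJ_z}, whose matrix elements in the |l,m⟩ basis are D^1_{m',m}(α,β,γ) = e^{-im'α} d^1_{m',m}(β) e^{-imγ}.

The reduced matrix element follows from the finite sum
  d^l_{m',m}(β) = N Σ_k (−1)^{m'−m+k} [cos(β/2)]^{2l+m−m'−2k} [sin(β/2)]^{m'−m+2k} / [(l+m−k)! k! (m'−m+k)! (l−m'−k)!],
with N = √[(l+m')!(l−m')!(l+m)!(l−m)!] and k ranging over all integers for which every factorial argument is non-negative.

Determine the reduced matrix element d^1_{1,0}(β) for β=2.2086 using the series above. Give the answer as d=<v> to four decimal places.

d^1_{1,0}(β=2.2086) via the finite sum:
With c≡cos(β/2)=0.449760 and s≡sin(β/2)=0.893150, N=[2·1·1·1]^{1/2}=1.414214
k∈{0} keeps every argument non-negative
  k=0: (−1)^1·1.4142/(1)·0.4498^1·0.8931^1 = -0.568093
d^1_{1,0}(2.2086) = -0.568093

d=-0.5681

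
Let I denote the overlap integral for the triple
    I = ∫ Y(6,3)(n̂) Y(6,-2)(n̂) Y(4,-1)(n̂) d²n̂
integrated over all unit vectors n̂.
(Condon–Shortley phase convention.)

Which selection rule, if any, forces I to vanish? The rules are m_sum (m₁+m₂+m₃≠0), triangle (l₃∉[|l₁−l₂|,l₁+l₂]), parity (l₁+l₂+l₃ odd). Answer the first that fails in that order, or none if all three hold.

none

azimuthal sum: 3 − 2 − 1 = 0  ✓
0 ≤ 4 ≤ 12 (triangle on l)  ✓
L = 6 + 6 + 4 = 16 (even)  ✓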